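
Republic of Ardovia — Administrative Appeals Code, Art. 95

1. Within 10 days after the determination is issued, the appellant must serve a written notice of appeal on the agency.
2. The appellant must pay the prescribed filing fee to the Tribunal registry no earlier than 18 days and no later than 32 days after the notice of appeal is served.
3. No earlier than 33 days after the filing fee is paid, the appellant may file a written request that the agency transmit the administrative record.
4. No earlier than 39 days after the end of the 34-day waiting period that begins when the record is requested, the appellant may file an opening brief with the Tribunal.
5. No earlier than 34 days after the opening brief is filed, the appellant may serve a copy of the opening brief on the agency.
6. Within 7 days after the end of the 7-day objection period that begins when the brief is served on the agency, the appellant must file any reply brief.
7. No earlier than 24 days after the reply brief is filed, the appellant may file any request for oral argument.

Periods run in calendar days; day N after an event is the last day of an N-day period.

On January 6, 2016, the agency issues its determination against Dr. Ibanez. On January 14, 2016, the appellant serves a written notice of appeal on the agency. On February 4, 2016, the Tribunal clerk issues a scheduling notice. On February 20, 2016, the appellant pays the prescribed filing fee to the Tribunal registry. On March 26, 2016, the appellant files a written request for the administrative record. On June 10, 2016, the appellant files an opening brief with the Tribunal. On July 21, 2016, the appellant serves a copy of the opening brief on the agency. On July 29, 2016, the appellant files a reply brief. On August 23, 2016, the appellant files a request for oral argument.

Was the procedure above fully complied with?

No

Step 1: 10 days after January 6, 2016 (when the determination is issued) is January 16, 2016; done January 14, 2016 — timely.
Step 2: the window is 18–32 days after January 14, 2016 (when the notice of appeal is served), so February 1, 2016 through February 15, 2016; February 20, 2016 is 5 days past the end of the window.
The analysis stops there.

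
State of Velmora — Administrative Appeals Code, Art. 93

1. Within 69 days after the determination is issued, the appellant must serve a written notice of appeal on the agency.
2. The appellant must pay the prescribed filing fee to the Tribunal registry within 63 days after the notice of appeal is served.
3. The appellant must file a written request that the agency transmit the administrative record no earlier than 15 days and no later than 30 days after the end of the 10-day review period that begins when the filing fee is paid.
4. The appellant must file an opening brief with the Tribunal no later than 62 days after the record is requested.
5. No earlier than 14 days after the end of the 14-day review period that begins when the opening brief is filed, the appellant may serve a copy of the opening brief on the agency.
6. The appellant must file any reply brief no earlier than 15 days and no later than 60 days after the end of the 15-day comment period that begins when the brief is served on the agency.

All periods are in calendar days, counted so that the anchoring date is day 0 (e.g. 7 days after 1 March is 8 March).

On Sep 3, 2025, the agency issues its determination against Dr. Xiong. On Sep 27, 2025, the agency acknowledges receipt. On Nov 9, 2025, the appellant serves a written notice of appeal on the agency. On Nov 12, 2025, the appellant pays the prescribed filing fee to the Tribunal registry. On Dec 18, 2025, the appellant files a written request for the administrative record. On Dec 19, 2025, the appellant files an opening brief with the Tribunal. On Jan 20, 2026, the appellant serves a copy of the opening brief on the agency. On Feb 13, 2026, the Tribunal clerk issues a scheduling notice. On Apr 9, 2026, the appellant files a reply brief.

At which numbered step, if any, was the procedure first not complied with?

(1) due by Sep 3, 2025 + 69 days = Nov 11, 2025; Nov 9, 2025 is within that limit.
(2) due by Nov 9, 2025 + 63 days = Jan 11, 2026; completed Nov 12, 2025, before the deadline.
(3) the permitted window runs from Nov 22, 2025 + 15 = Dec 7, 2025 to Nov 22, 2025 + 30 = Dec 22, 2025; done Dec 18, 2025 — within the window.
(4) due by Dec 18, 2025 + 62 days = Feb 18, 2026; done Dec 19, 2025 — timely.
(5) permitted from Jan 2, 2026 + 14 days = Jan 16, 2026 onward; done Jan 20, 2026, after the minimum wait.
(6) the permitted window runs from Feb 4, 2026 + 15 = Feb 19, 2026 to Feb 4, 2026 + 60 = Apr 5, 2026; done Apr 9, 2026 — 4 days after the window closed.

Step 6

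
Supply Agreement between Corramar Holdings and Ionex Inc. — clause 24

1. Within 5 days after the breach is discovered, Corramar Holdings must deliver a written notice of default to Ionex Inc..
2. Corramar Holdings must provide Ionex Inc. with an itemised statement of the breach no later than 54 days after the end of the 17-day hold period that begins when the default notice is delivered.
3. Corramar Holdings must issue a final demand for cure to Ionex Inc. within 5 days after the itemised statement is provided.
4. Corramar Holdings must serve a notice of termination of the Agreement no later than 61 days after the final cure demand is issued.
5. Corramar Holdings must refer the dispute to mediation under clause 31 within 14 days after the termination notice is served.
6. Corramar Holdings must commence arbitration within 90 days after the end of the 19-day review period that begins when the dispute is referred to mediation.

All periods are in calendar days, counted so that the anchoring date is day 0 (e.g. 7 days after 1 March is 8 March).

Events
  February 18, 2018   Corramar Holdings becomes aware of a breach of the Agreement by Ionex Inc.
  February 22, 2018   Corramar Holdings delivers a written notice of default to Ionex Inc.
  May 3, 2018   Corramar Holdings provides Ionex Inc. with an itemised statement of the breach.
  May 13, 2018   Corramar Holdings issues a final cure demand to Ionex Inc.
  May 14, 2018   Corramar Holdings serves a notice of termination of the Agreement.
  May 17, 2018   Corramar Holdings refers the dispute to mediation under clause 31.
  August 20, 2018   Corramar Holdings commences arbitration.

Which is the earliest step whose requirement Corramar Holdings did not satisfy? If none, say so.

Step 3

(1) due by February 18, 2018 + 5 days = February 23, 2018; completed February 22, 2018, before the deadline.
(2) due by March 11, 2018 + 54 days = May 4, 2018; done May 3, 2018 — timely.
(3) due by May 3, 2018 + 5 days = May 8, 2018; done May 13, 2018 — 5 days late.
The procedure was therefore not followed at step 3.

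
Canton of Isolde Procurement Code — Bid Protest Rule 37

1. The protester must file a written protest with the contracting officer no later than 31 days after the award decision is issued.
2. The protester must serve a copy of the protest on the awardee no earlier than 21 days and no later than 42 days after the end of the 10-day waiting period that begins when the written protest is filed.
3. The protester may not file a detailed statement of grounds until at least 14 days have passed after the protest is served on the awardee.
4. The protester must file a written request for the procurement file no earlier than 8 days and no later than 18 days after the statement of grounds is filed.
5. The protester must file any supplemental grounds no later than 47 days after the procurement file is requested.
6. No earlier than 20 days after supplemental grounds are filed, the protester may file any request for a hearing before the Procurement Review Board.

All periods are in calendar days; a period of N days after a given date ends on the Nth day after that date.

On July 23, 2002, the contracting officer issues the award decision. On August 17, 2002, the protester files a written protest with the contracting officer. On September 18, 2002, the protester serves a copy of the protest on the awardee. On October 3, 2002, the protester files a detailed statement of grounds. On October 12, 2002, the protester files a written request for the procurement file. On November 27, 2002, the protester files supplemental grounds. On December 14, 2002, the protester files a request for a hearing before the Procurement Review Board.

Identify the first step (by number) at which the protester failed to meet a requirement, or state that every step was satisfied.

Step 1 — counting 31 days from July 23, 2002 (when the award decision is issued) gives a deadline of August 23, 2002; done August 17, 2002 — timely.
Step 2 — 21 and 42 days from August 27, 2002 (end of the 10-day waiting period, which began when the written protest is filed on August 17, 2002) are September 17, 2002 and October 8, 2002 respectively; done September 18, 2002, which is between those dates.
Step 3 — must wait 14 days from September 18, 2002 (when the protest is served on the awardee), so not before October 2, 2002; done October 3, 2002, after the minimum wait.
Step 4 — 8 and 18 days from October 3, 2002 (when the statement of grounds is filed) are October 11, 2002 and October 21, 2002 respectively; October 12, 2002 falls inside that range.
Step 5 — counting 47 days from October 12, 2002 (when the procurement file is requested) gives a deadline of November 28, 2002; completed November 27, 2002, before the deadline.
Step 6 — must wait 20 days from November 27, 2002 (when supplemental grounds are filed), so not before December 17, 2002; December 14, 2002 is 3 days before the earliest permitted date.
No need to go further; step 6 was not satisfied.

Step 6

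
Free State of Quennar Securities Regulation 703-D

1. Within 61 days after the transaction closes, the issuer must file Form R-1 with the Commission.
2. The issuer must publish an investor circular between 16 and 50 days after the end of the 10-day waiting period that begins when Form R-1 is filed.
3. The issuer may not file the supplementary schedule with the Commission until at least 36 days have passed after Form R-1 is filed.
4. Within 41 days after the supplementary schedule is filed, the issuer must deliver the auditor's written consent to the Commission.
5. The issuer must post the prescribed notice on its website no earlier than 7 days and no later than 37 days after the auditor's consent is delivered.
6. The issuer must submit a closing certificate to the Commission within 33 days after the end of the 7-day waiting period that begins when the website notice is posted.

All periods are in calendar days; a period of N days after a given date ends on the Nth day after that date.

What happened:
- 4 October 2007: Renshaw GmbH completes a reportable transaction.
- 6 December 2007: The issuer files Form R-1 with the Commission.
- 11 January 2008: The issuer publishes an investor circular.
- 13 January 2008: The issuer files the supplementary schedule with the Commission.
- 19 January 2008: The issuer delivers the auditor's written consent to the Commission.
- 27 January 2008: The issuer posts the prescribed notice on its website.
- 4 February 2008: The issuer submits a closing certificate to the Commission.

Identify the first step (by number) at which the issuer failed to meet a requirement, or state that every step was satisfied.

Step 1

Step 1: 61 days after 4 October 2007 (when the transaction closes) is 4 December 2007; not done until 6 December 2007, 2 days after the deadline.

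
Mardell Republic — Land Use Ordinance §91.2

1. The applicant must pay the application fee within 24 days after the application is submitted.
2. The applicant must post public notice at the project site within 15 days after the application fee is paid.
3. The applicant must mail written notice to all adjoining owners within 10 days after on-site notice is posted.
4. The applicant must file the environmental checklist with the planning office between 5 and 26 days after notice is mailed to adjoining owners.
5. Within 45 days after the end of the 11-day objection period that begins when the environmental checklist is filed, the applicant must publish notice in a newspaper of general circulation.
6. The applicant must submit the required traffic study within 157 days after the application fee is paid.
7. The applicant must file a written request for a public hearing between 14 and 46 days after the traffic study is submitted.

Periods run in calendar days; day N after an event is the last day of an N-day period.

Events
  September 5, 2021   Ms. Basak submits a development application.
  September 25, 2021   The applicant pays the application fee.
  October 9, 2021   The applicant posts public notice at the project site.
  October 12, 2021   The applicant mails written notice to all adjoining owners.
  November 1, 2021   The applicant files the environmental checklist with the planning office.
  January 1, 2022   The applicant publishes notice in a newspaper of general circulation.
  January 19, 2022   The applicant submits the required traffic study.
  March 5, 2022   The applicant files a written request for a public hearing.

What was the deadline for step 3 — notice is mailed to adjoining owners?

October 19, 2021

Step 3 runs from October 9, 2021, when on-site notice is posted. 10 days after October 9, 2021 is October 19, 2021.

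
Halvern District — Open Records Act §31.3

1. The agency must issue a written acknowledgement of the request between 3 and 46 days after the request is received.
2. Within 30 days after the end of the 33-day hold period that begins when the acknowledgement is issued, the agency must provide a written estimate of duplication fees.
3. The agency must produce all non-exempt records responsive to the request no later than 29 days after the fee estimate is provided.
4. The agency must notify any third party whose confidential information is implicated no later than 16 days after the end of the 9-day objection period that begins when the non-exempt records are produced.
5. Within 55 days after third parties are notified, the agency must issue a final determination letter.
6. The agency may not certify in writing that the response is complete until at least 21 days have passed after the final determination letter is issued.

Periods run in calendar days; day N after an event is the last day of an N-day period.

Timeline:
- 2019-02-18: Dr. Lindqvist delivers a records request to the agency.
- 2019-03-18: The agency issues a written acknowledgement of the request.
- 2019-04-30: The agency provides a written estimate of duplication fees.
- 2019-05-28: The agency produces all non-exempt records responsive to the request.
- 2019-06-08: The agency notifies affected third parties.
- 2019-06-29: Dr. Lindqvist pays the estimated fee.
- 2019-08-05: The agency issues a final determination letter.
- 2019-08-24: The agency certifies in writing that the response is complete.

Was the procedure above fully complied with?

No

(1) the permitted window runs from 2019-02-18 + 3 = 2019-02-21 to 2019-02-18 + 46 = 2019-04-05; 2019-03-18 falls inside that range.
(2) due by 2019-04-20 + 30 days = 2019-05-20; completed 2019-04-30, before the deadline.
(3) due by 2019-04-30 + 29 days = 2019-05-29; done 2019-05-28 — timely.
(4) due by 2019-06-06 + 16 days = 2019-06-22; completed 2019-06-08, before the deadline.
(5) due by 2019-06-08 + 55 days = 2019-08-02; not done until 2019-08-05, 3 days after the deadline.
The analysis stops there.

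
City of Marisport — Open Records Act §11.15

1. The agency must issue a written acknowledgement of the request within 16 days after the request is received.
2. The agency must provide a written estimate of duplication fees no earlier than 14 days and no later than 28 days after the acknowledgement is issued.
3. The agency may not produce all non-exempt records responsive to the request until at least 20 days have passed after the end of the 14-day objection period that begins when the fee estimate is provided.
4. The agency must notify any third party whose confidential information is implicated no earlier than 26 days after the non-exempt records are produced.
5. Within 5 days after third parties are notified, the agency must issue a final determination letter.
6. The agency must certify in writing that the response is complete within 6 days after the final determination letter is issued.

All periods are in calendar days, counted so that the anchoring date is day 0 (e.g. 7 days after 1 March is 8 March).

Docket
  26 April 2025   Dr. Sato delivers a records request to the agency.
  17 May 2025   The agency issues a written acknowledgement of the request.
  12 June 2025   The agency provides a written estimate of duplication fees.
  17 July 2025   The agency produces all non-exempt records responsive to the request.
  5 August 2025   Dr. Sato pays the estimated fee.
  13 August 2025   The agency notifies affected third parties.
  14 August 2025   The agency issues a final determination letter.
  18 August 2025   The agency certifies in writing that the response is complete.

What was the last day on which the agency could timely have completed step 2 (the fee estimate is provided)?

14 June 2025

Step 2 runs from 17 May 2025, when the acknowledgement is issued. The window is 14–28 days after 17 May 2025; it closes on 14 June 2025.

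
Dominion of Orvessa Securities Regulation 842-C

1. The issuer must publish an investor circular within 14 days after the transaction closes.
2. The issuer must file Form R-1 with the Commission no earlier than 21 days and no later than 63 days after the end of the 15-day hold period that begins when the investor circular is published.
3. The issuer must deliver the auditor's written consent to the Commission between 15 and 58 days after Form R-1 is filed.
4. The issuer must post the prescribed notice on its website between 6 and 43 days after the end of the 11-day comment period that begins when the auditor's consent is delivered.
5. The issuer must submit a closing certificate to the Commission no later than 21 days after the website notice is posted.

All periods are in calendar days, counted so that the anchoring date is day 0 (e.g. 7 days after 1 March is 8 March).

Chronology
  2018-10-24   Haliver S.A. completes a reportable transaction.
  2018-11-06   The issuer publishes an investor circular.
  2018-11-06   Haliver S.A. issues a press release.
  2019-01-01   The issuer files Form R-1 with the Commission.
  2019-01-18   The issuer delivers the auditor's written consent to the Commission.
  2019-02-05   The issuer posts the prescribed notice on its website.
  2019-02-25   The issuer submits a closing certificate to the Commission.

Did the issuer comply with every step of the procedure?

Step 1: 14 days after 2018-10-24 (when the transaction closes) is 2018-11-07; done 2018-11-06 — timely.
Step 2: the window is 21–63 days after 2018-11-21 (end of the 15-day hold period, which began when the investor circular is published on 2018-11-06), so 2018-12-12 through 2019-01-23; done 2019-01-01 — within the window.
Step 3: the window is 15–58 days after 2019-01-01 (when Form R-1 is filed), so 2019-01-16 through 2019-02-28; done 2019-01-18 — within the window.
Step 4: the window is 6–43 days after 2019-01-29 (end of the 11-day comment period, which began when the auditor's consent is delivered on 2019-01-18), so 2019-02-04 through 2019-03-13; done 2019-02-05, which is between those dates.
Step 5: 21 days after 2019-02-05 (when the website notice is posted) is 2019-02-26; done 2019-02-25 — timely.

Yes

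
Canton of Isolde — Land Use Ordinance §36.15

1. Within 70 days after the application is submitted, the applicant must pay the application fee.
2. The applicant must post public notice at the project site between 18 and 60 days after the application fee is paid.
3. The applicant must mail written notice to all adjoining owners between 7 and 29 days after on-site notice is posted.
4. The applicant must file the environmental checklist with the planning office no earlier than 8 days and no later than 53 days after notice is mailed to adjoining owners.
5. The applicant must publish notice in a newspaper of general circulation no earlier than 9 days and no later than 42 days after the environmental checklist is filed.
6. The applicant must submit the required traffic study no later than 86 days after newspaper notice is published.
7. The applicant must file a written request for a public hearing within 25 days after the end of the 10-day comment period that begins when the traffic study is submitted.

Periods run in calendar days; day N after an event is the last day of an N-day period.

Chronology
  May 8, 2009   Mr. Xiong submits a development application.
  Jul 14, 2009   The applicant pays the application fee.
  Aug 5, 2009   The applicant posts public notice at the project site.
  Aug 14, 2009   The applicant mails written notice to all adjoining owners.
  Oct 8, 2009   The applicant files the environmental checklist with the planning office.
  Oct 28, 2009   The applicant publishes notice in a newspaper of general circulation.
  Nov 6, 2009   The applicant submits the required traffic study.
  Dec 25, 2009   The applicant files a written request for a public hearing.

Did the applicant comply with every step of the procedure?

No

(1) due by May 8, 2009 + 70 days = Jul 17, 2009; Jul 14, 2009 is within that limit.
(2) the permitted window runs from Jul 14, 2009 + 18 = Aug 1, 2009 to Jul 14, 2009 + 60 = Sep 12, 2009; Aug 5, 2009 falls inside that range.
(3) the permitted window runs from Aug 5, 2009 + 7 = Aug 12, 2009 to Aug 5, 2009 + 29 = Sep 3, 2009; done Aug 14, 2009, which is between those dates.
(4) the permitted window runs from Aug 14, 2009 + 8 = Aug 22, 2009 to Aug 14, 2009 + 53 = Oct 6, 2009; Oct 8, 2009 is 2 days past the end of the window.
The analysis stops there.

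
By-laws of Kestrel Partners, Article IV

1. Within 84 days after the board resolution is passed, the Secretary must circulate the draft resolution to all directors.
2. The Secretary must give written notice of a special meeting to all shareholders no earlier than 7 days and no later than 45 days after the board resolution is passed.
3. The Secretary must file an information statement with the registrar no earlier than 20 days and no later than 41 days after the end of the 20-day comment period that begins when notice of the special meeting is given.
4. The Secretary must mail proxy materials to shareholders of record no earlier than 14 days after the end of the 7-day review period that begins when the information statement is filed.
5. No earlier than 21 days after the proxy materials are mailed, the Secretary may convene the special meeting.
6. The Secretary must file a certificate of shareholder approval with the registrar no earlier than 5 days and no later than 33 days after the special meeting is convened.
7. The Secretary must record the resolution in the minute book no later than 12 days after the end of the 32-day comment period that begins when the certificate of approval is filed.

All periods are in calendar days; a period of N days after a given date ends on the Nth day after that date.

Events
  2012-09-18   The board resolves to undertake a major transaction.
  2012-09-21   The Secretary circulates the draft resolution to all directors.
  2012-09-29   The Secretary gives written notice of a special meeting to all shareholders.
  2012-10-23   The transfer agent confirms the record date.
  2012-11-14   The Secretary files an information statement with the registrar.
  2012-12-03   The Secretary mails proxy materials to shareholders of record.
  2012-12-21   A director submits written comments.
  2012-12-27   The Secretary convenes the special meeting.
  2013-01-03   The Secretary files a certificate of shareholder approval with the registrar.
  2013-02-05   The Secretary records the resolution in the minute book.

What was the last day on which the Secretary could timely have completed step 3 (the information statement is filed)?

2012-11-29

Notice of the special meeting is given on 2012-09-29; the 20-day comment period therefore ends 2012-10-19, and step 3 runs from that date. The window is 20–41 days after 2012-10-19; it closes on 2012-11-29.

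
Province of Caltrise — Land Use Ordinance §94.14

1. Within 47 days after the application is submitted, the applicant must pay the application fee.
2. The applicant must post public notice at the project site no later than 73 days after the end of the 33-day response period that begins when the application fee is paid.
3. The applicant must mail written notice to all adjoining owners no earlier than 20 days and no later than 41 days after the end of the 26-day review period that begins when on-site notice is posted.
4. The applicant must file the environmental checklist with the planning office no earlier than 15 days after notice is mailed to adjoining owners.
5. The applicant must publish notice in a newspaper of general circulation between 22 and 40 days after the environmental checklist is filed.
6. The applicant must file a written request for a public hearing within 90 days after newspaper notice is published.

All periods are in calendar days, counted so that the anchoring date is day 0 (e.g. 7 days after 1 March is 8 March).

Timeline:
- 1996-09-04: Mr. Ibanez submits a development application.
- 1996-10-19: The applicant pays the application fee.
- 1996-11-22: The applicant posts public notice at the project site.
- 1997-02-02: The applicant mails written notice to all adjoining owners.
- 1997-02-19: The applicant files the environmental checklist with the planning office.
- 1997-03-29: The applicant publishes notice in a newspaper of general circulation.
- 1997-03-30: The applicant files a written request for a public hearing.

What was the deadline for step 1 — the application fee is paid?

Step 1 runs from 1996-09-04, when the application is submitted. 47 days after 1996-09-04 is 1996-10-21.

1996-10-21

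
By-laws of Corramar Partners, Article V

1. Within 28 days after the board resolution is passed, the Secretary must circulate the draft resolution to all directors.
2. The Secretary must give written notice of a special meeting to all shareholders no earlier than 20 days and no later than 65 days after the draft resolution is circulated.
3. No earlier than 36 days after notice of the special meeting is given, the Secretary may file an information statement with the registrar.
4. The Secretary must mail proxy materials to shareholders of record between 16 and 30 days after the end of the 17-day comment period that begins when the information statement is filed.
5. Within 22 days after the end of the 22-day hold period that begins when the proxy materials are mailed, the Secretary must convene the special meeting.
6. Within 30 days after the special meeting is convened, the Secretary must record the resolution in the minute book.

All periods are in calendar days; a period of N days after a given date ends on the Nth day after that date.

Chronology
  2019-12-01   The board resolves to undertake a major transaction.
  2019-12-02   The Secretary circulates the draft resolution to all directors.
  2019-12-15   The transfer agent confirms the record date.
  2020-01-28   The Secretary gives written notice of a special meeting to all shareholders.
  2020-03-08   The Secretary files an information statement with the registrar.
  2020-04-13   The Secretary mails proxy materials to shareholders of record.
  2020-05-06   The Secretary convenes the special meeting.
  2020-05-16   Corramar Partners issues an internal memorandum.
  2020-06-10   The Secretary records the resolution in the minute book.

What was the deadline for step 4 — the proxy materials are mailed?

2020-04-24

The information statement is filed on 2020-03-08; the 17-day comment period therefore ends 2020-03-25, and step 4 runs from that date. The window is 16–30 days after 2020-03-25; it closes on 2020-04-24.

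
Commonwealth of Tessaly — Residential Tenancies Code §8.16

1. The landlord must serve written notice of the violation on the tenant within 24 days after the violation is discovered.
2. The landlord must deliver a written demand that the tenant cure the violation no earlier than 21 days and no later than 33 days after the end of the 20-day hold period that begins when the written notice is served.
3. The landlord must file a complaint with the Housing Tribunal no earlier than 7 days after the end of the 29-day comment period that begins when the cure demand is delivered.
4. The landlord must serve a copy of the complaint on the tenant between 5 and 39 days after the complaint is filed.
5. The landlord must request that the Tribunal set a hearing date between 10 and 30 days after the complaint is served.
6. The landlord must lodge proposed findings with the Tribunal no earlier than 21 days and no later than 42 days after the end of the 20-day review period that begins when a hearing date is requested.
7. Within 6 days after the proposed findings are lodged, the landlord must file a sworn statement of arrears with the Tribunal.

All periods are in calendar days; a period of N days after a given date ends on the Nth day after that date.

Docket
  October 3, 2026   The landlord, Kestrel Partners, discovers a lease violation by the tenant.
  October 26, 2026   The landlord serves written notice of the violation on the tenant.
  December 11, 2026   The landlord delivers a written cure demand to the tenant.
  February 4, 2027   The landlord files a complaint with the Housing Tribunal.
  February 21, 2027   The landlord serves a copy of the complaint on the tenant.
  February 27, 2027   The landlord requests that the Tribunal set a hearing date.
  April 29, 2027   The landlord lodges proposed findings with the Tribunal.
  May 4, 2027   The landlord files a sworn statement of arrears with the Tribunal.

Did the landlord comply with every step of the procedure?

Step 1: 24 days after October 3, 2026 (when the violation is discovered) is October 27, 2026; done October 26, 2026 — timely.
Step 2: the window is 21–33 days after November 15, 2026 (end of the 20-day hold period, which began when the written notice is served on October 26, 2026), so December 6, 2026 through December 18, 2026; done December 11, 2026 — within the window.
Step 3: the earliest permitted date is 7 days after January 9, 2027 (end of the 29-day comment period, which began when the cure demand is delivered on December 11, 2026), i.e. January 16, 2027; February 4, 2027 is on or after that date.
Step 4: the window is 5–39 days after February 4, 2027 (when the complaint is filed), so February 9, 2027 through March 15, 2027; done February 21, 2027 — within the window.
Step 5: the window is 10–30 days after February 21, 2027 (when the complaint is served), so March 3, 2027 through March 23, 2027; done February 27, 2027 — 4 days before the window opened.
The procedure was therefore not followed at step 5.

No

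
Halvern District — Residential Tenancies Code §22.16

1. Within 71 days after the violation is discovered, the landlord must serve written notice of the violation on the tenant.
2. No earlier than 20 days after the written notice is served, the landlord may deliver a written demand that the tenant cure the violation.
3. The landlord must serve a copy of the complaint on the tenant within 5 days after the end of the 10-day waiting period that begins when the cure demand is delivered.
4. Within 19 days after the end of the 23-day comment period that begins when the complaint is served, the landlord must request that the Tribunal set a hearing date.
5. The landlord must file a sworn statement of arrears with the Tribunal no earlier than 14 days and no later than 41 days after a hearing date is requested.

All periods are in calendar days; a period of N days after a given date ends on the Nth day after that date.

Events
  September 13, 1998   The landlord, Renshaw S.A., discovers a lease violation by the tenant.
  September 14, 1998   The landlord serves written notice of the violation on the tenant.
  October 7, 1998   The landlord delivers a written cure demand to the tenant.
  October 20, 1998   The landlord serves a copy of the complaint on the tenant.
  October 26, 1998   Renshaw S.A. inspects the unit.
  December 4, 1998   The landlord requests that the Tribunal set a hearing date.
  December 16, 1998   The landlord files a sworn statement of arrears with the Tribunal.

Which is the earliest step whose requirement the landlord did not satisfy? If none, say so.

Step 4

Step 1 — counting 71 days from September 13, 1998 (when the violation is discovered) gives a deadline of November 23, 1998; completed September 14, 1998, before the deadline.
Step 2 — must wait 20 days from September 14, 1998 (when the written notice is served), so not before October 4, 1998; done October 7, 1998, after the minimum wait.
Step 3 — counting 5 days from October 17, 1998 (end of the 10-day waiting period, which began when the cure demand is delivered on October 7, 1998) gives a deadline of October 22, 1998; completed October 20, 1998, before the deadline.
Step 4 — counting 19 days from November 12, 1998 (end of the 23-day comment period, which began when the complaint is served on October 20, 1998) gives a deadline of December 1, 1998; not done until December 4, 1998, 3 days after the deadline.
No need to go further; step 4 was not satisfied.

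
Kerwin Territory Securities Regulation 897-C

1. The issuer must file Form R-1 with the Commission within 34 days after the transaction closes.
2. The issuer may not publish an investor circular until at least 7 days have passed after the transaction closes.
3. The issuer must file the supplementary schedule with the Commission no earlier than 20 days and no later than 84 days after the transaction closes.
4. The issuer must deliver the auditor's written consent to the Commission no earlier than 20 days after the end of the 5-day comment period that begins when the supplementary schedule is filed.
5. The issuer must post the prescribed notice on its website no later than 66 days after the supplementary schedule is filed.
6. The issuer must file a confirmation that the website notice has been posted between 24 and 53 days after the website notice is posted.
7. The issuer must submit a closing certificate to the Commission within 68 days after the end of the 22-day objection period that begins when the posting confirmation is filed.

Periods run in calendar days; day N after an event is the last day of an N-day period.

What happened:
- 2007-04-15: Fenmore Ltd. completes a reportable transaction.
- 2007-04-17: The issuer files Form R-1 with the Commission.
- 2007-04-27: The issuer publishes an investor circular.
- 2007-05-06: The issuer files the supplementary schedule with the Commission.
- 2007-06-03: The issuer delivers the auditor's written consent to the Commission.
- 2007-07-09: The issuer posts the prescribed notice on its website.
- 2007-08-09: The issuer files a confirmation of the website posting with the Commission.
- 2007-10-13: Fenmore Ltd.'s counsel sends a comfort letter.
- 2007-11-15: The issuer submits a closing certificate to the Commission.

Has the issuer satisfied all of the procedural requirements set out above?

(1) due by 2007-04-15 + 34 days = 2007-05-19; done 2007-04-17 — timely.
(2) permitted from 2007-04-15 + 7 days = 2007-04-22 onward; done 2007-04-27, after the minimum wait.
(3) the permitted window runs from 2007-04-15 + 20 = 2007-05-05 to 2007-04-15 + 84 = 2007-07-08; done 2007-05-06 — within the window.
(4) permitted from 2007-05-11 + 20 days = 2007-05-31 onward; 2007-06-03 is on or after that date.
(5) due by 2007-05-06 + 66 days = 2007-07-11; 2007-07-09 is within that limit.
(6) the permitted window runs from 2007-07-09 + 24 = 2007-08-02 to 2007-07-09 + 53 = 2007-08-31; done 2007-08-09 — within the window.
(7) due by 2007-08-31 + 68 days = 2007-11-07; done 2007-11-15 — 8 days late.

No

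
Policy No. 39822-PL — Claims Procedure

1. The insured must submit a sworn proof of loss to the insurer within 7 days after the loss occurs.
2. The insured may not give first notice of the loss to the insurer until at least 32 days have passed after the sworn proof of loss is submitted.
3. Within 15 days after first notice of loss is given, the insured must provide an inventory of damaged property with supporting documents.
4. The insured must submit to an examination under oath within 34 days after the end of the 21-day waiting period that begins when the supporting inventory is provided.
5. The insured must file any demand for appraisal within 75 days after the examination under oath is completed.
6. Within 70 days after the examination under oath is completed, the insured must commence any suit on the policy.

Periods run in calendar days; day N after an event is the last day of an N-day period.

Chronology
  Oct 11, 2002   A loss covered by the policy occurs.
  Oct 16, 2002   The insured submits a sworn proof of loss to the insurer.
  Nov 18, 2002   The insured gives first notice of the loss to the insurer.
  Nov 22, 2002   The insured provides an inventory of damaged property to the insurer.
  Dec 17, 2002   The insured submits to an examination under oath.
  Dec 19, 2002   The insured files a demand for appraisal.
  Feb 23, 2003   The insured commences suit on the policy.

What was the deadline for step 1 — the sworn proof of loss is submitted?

Step 1 runs from Oct 11, 2002, when the loss occurs. 7 days after Oct 11, 2002 is Oct 18, 2002.

Oct 18, 2002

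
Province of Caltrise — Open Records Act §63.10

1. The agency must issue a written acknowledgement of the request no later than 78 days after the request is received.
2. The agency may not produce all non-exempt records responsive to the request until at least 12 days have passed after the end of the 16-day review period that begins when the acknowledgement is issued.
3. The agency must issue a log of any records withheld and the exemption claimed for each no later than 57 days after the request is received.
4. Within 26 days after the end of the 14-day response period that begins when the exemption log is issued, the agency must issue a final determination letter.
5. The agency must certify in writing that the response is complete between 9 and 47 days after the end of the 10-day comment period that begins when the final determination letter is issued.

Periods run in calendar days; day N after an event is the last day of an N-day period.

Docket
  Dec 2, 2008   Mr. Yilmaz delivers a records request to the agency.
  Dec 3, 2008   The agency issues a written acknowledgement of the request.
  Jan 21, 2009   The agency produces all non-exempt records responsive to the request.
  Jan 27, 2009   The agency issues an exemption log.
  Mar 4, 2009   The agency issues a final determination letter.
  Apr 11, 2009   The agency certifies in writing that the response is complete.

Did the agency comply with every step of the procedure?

Yes

(1) due by Dec 2, 2008 + 78 days = Feb 18, 2009; done Dec 3, 2008 — timely.
(2) permitted from Dec 19, 2008 + 12 days = Dec 31, 2008 onward; done Jan 21, 2009 — permitted.
(3) due by Dec 2, 2008 + 57 days = Jan 28, 2009; done Jan 27, 2009 — timely.
(4) due by Feb 10, 2009 + 26 days = Mar 8, 2009; completed Mar 4, 2009, before the deadline.
(5) the permitted window runs from Mar 14, 2009 + 9 = Mar 23, 2009 to Mar 14, 2009 + 47 = Apr 30, 2009; done Apr 11, 2009 — within the window.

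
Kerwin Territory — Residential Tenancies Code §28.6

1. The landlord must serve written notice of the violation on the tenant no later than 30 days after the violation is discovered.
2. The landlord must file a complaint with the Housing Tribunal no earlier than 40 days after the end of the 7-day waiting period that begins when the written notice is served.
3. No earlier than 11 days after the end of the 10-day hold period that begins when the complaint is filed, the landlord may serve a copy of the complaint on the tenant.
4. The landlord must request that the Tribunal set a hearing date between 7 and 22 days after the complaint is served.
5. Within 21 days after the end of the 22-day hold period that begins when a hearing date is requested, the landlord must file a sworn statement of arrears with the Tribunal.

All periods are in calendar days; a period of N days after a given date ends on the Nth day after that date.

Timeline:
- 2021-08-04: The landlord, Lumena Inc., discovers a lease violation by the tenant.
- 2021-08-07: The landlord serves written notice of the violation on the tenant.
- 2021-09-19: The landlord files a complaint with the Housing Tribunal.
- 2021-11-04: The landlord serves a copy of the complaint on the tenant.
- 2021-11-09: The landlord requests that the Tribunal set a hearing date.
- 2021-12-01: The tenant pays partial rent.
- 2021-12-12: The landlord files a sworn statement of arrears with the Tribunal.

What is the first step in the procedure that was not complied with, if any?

Step 2

(1) due by 2021-08-04 + 30 days = 2021-09-03; completed 2021-08-07, before the deadline.
(2) permitted from 2021-08-14 + 40 days = 2021-09-23 onward; done 2021-09-19 — 4 days too early.
That is the first point of non-compliance.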